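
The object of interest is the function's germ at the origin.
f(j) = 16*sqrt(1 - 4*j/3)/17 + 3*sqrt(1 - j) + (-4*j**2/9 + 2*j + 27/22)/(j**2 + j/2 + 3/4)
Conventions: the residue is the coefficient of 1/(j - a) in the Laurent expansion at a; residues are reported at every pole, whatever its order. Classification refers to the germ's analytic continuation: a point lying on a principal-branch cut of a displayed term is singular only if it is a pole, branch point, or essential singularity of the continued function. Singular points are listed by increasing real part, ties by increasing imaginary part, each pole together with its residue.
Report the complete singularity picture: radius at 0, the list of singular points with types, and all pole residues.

Radius of convergence at 0: 3/4.
At (-1/4) - ((1/4)*sqrt(11))*i: a pole of order 1; residue (10/9) + ((199/1089)*sqrt(11))*i.
At (-1/4) + ((1/4)*sqrt(11))*i: a pole of order 1; residue (10/9) - ((199/1089)*sqrt(11))*i.
At 3/4: an algebraic (square-root) branch point.
At 1: an algebraic (square-root) branch point.

Denominator factor (j**2 + j/2 + 3/4): discriminant -11/4, complex-conjugate roots (-1/4) + ((1/4)*sqrt(11))*i and (-1/4) - ((1/4)*sqrt(11))*i; poles of order 1, moduli (1/2)*sqrt(3) and (1/2)*sqrt(3).
Branch term (3)*sqrt(1 - j/(1)): its argument vanishes at j = 1, a square-root branch point, modulus 1.
Branch term (16/17)*sqrt(1 - j/(3/4)): its argument vanishes at j = 3/4, a square-root branch point, modulus 3/4.
The radius of convergence is the smallest modulus among the singular points: 3/4.
The branch terms are analytic at (-1/4) - ((1/4)*sqrt(11))*i and contribute nothing to the residue; only the rational part matters.
The factor j**2 + j/2 + 3/4 splits as (j - a)(j - a') with a = (-1/4) - ((1/4)*sqrt(11))*i, a' = (-1/4) + ((1/4)*sqrt(11))*i. At the order-1 pole a set g(j) = (j - a)*(rational part) = [-4*j**2/9 + 2*j + 27/22] / (j - a').
Simple pole: residue = g(a) at a = (-1/4) - ((1/4)*sqrt(11))*i, which is (10/9) + ((199/1089)*sqrt(11))*i.
The branch terms are analytic at (-1/4) + ((1/4)*sqrt(11))*i and contribute nothing to the residue; only the rational part matters.
The factor j**2 + j/2 + 3/4 splits as (j - a)(j - a') with a = (-1/4) + ((1/4)*sqrt(11))*i, a' = (-1/4) - ((1/4)*sqrt(11))*i. At the order-1 pole a set g(j) = (j - a)*(rational part) = [-4*j**2/9 + 2*j + 27/22] / (j - a').
Simple pole: residue = g(a) at a = (-1/4) + ((1/4)*sqrt(11))*i, which is (10/9) - ((199/1089)*sqrt(11))*i.
List the singular points by increasing real part (a conjugate pair: the negative imaginary part first).


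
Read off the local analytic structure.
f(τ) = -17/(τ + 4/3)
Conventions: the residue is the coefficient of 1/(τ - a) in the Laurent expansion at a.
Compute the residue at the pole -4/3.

At the order-1 pole -4/3 set g(τ) = (τ - (-4/3))*f(τ) = -17.
Simple pole: residue = g(a) at a = -4/3, which is -17.

The residue is -17.


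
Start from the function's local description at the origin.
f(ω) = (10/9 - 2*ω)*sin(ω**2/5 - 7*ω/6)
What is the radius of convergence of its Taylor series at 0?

The factor sin(ω**2/5 - 7*ω/6) is entire and contributes no finite singular point.
The polynomial part has no poles.
No finite singular points: the Taylor series at 0 converges everywhere.

The radius of convergence is infinite.


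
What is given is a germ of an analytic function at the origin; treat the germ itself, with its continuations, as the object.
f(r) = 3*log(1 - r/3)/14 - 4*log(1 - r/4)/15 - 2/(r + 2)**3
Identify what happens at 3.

The point is a logarithmic branch point.

The term (3/14)*log(1 - r/(3)) has argument 1 - 3/(3) = 0 at 3: a logarithmic (infinitely-sheeted) branch point; the remaining terms are analytic or single-valued there.


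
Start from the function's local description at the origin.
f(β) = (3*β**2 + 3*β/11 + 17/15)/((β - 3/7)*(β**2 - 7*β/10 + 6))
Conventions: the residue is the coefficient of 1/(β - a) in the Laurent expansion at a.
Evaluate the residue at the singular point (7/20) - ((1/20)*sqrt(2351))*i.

The factor β**2 - 7*β/10 + 6 splits as (β - a)(β - a') with a = (7/20) - ((1/20)*sqrt(2351))*i, a' = (7/20) + ((1/20)*sqrt(2351))*i. At the order-1 pole a set g(β) = (β - a)*f(β) = [(3*β**2 + 3*β/11 + 17/15)/(β - 3/7)] / (β - a').
Simple pole: residue = g(a) at a = (7/20) - ((1/20)*sqrt(2351))*i, which is (256291/190278) + ((4917521/447343578)*sqrt(2351))*i.

The residue is (256291/190278) + ((4917521/447343578)*sqrt(2351))*i.


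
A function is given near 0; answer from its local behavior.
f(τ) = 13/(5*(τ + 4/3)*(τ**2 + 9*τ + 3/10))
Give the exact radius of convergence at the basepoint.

The radius of convergence is 9/2 - (1/10)*sqrt(1995).

Denominator factor (τ + 4/3): pole of order 1 at -4/3, modulus 4/3.
Denominator factor (τ**2 + 9*τ + 3/10): discriminant 399/5, real irrational roots -9/2 + (1/10)*sqrt(1995) and -9/2 - (1/10)*sqrt(1995); poles of order 1, moduli 9/2 - (1/10)*sqrt(1995) and 9/2 + (1/10)*sqrt(1995).
The radius of convergence is the smallest modulus among the singular points: 9/2 - (1/10)*sqrt(1995).


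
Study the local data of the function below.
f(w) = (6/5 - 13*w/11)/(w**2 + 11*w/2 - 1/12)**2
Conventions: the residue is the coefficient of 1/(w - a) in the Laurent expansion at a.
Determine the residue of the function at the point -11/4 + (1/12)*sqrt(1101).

The residue is -(1068/673445)*sqrt(1101).

The factor w**2 + 11*w/2 - 1/12 splits as (w - a)(w - a') with a = -11/4 + (1/12)*sqrt(1101), a' = -11/4 - (1/12)*sqrt(1101). At the order-2 pole a set g(w) = (w - a)^2*f(w) = [6/5 - 13*w/11] / (w - a')^2.
Order-2 pole: residue = g'(a); g'(-11/4 + (1/12)*sqrt(1101)) = -(1068/673445)*sqrt(1101), so the residue is -(1068/673445)*sqrt(1101).


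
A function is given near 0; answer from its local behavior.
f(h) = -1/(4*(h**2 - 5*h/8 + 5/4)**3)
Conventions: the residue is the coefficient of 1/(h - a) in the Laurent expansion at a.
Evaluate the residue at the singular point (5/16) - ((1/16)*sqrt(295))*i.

The residue is -((49152/25672375)*sqrt(295))*i.

The factor h**2 - 5*h/8 + 5/4 splits as (h - a)(h - a') with a = (5/16) - ((1/16)*sqrt(295))*i, a' = (5/16) + ((1/16)*sqrt(295))*i. At the order-3 pole a set g(h) = (h - a)^3*f(h) = [-1/4] / (h - a')^3.
Order-3 pole: residue = g''(a)/2; g''((5/16) - ((1/16)*sqrt(295))*i) = -((98304/25672375)*sqrt(295))*i, so the residue is -((49152/25672375)*sqrt(295))*i.


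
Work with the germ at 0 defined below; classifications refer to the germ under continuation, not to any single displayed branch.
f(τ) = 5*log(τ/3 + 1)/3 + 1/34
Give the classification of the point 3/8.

There is no denominator, hence no pole anywhere.
Branch term log(1 - τ/(-3)): argument at 3/8 is 9/8, nonzero, so 3/8 is not its branch point (a point on a principal cut is still regular for the continued germ).
So the germ continues analytically to 3/8.

The point is a regular point.


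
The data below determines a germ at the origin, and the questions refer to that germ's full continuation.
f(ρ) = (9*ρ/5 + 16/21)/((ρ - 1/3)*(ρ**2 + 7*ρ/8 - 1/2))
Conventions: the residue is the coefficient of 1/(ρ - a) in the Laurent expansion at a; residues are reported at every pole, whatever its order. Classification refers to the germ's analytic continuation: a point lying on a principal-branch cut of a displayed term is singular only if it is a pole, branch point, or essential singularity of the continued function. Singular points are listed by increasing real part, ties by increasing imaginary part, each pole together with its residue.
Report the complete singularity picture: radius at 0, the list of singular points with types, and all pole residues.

Radius of convergence at 0: 1/3.
At -7/16 - (1/16)*sqrt(177): a pole of order 1; residue 1716/245 - (24692/43365)*sqrt(177).
At 1/3: a pole of order 1; residue -3432/245.
At -7/16 + (1/16)*sqrt(177): a pole of order 1; residue 1716/245 + (24692/43365)*sqrt(177).


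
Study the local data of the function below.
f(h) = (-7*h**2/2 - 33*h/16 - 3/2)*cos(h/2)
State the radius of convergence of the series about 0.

The radius of convergence is infinite.

The factor cos(h/2) is entire and contributes no finite singular point.
The polynomial part has no poles.
No finite singular points: the Taylor series at 0 converges everywhere.


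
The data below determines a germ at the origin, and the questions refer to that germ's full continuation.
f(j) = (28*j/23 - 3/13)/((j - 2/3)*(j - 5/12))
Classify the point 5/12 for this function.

The point is a pole of order 1.

The denominator factor j - 5/12 vanishes at 5/12 and appears to the power 1; the numerator there equals 248/897, nonzero, and no other factor vanishes.
Hence a pole whose order is the multiplicity, 1.


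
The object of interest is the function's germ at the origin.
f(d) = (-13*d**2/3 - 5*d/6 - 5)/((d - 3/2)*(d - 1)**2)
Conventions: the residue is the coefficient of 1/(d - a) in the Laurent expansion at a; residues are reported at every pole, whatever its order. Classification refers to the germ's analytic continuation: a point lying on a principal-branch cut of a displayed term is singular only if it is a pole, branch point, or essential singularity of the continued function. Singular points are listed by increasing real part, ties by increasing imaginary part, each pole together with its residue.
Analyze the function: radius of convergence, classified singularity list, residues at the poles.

Radius of convergence at 0: 1.
At 1: a pole of order 2; residue 179/3.
At 3/2: a pole of order 1; residue -64.

Denominator factor (d - 3/2): pole of order 1 at 3/2, modulus 3/2.
Denominator factor (d - 1)^2: pole of order 2 at 1, modulus 1.
The radius of convergence is the smallest modulus among the singular points: 1.
At the order-2 pole 1 set g(d) = (d - (1))^2*f(d) = (-13*d**2/3 - 5*d/6 - 5)/(d - 3/2).
Order-2 pole: residue = g'(a); g'(1) = 179/3, so the residue is 179/3.
At the order-1 pole 3/2 set g(d) = (d - (3/2))*f(d) = (-13*d**2/3 - 5*d/6 - 5)/(d - 1)**2.
Simple pole: residue = g(a) at a = 3/2, which is -64.
List the singular points by increasing real part (a conjugate pair: the negative imaginary part first).


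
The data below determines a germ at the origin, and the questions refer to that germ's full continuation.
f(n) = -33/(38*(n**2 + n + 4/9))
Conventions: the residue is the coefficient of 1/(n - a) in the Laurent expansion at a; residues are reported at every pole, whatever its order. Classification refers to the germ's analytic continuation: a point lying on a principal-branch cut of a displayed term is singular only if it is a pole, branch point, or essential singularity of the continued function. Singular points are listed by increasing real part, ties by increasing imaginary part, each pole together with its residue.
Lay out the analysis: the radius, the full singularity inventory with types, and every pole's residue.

Denominator factor (n**2 + n + 4/9): discriminant -7/9, complex-conjugate roots (-1/2) + ((1/6)*sqrt(7))*i and (-1/2) - ((1/6)*sqrt(7))*i; poles of order 1, moduli 2/3 and 2/3.
The radius of convergence is the smallest modulus among the singular points: 2/3.
The factor n**2 + n + 4/9 splits as (n - a)(n - a') with a = (-1/2) - ((1/6)*sqrt(7))*i, a' = (-1/2) + ((1/6)*sqrt(7))*i. At the order-1 pole a set g(n) = (n - a)*f(n) = [-33/38] / (n - a').
Simple pole: residue = g(a) at a = (-1/2) - ((1/6)*sqrt(7))*i, which is -((99/266)*sqrt(7))*i.
The factor n**2 + n + 4/9 splits as (n - a)(n - a') with a = (-1/2) + ((1/6)*sqrt(7))*i, a' = (-1/2) - ((1/6)*sqrt(7))*i. At the order-1 pole a set g(n) = (n - a)*f(n) = [-33/38] / (n - a').
Simple pole: residue = g(a) at a = (-1/2) + ((1/6)*sqrt(7))*i, which is ((99/266)*sqrt(7))*i.
List the singular points by increasing real part (a conjugate pair: the negative imaginary part first).

Radius of convergence at 0: 2/3.
At (-1/2) - ((1/6)*sqrt(7))*i: a pole of order 1; residue -((99/266)*sqrt(7))*i.
At (-1/2) + ((1/6)*sqrt(7))*i: a pole of order 1; residue ((99/266)*sqrt(7))*i.


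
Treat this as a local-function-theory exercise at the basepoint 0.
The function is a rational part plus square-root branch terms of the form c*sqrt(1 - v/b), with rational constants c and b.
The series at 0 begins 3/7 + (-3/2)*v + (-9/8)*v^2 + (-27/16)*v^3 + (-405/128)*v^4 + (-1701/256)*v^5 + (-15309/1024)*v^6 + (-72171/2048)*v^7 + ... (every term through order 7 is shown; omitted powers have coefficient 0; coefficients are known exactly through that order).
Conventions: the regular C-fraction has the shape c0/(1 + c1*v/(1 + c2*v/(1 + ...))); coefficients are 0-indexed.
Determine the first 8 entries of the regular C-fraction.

Taylor coefficients (read off): a_0 = 3/7, a_1 = -3/2, a_2 = -9/8, a_3 = -27/16, a_4 = -405/128, a_5 = -1701/256, a_6 = -15309/1024, a_7 = -72171/2048.
c0 = a_0 = 3/7. Peel one level at a time: if S = 1 + c*v/S' with S'(0) = 1, then c is the v-coefficient of S and S' = c*v/(S - 1).
S_1 = c0/f = 1 + (7/2)*v + (119/8)*v^2 + ...; c1 = 7/2.
S_2 = c1*v/(S_1 - 1) = 1 + (-17/4)*v + (-9/16)*v^2 + ...; c2 = -17/4.
S_3 = c2*v/(S_2 - 1) = 1 + (-9/68)*v + (-837/4624)*v^2 + ...; c3 = -9/68.
S_4 = c3*v/(S_3 - 1) = 1 + (-93/68)*v + (-9/16)*v^2 + ...; c4 = -93/68.
S_5 = c4*v/(S_4 - 1) = 1 + (-51/124)*v + (-6885/15376)*v^2 + ...; c5 = -51/124.
S_6 = c5*v/(S_5 - 1) = 1 + (-135/124)*v + (-9/16)*v^2 + ...; c6 = -135/124.
S_7 = c6*v/(S_6 - 1) = 1 + (-31/60)*v + ...; c7 = -31/60.

The regular C-fraction coefficients are [3/7, 7/2, -17/4, -9/68, -93/68, -51/124, -135/124, -31/60].


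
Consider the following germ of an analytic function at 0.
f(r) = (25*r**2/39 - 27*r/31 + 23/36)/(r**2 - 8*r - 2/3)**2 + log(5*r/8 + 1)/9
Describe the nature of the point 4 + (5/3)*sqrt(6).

The point is a pole of order 2.

The denominator factor r**2 - 8*r - 2/3 vanishes at 4 + (5/3)*sqrt(6) and appears to the power 2; the numerator there equals 262525/14508 + (25735/3627)*sqrt(6), nonzero, and no other factor vanishes.
The branch terms are analytic at this point.
Hence a pole whose order is the multiplicity, 2.


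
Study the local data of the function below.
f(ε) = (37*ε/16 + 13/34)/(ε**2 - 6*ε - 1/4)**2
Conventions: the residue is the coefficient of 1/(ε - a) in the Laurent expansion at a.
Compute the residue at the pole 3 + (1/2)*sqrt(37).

The factor ε**2 - 6*ε - 1/4 splits as (ε - a)(ε - a') with a = 3 + (1/2)*sqrt(37), a' = 3 - (1/2)*sqrt(37). At the order-2 pole a set g(ε) = (ε - a)^2*f(ε) = [37*ε/16 + 13/34] / (ε - a')^2.
Order-2 pole: residue = g'(a); g'(3 + (1/2)*sqrt(37)) = -(1991/186184)*sqrt(37), so the residue is -(1991/186184)*sqrt(37).

The residue is -(1991/186184)*sqrt(37).


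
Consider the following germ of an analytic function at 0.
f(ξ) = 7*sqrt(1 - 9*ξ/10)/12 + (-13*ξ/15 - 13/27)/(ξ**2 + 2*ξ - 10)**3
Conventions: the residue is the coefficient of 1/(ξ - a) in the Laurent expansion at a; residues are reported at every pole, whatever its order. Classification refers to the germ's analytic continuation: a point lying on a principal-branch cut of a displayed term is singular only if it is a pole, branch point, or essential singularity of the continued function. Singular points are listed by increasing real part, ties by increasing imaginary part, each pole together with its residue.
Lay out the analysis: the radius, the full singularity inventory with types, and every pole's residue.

Denominator factor (ξ**2 + 2*ξ - 10)^3: discriminant 44, real irrational roots -1 + sqrt(11) and -1 - sqrt(11); poles of order 3, moduli -1 + sqrt(11) and 1 + sqrt(11).
Branch term (7/12)*sqrt(1 - ξ/(10/9)): its argument vanishes at ξ = 10/9, a square-root branch point, modulus 10/9.
The radius of convergence is the smallest modulus among the singular points: 10/9.
The branch term is analytic at -1 - sqrt(11) and contributes nothing to the residue; only the rational part matters.
The factor ξ**2 + 2*ξ - 10 splits as (ξ - a)(ξ - a') with a = -1 - sqrt(11), a' = -1 + sqrt(11). At the order-3 pole a set g(ξ) = (ξ - a)^3*(rational part) = [-13*ξ/15 - 13/27] / (ξ - a')^3.
Order-3 pole: residue = g''(a)/2; g''(-1 - sqrt(11)) = -(13/119790)*sqrt(11), so the residue is -(13/239580)*sqrt(11).
The branch term is analytic at -1 + sqrt(11) and contributes nothing to the residue; only the rational part matters.
The factor ξ**2 + 2*ξ - 10 splits as (ξ - a)(ξ - a') with a = -1 + sqrt(11), a' = -1 - sqrt(11). At the order-3 pole a set g(ξ) = (ξ - a)^3*(rational part) = [-13*ξ/15 - 13/27] / (ξ - a')^3.
Order-3 pole: residue = g''(a)/2; g''(-1 + sqrt(11)) = (13/119790)*sqrt(11), so the residue is (13/239580)*sqrt(11).
List the singular points by increasing real part (a conjugate pair: the negative imaginary part first).

Radius of convergence at 0: 10/9.
At -1 - sqrt(11): a pole of order 3; residue -(13/239580)*sqrt(11).
At 10/9: an algebraic (square-root) branch point.
At -1 + sqrt(11): a pole of order 3; residue (13/239580)*sqrt(11).


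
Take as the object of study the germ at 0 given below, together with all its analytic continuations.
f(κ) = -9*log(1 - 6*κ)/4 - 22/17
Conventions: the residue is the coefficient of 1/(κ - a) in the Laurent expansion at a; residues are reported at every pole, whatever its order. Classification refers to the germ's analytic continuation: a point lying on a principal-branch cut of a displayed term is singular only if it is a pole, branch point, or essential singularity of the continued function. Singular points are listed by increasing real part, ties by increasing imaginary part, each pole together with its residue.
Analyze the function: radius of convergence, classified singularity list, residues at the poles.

Branch term (-9/4)*log(1 - κ/(1/6)): its argument vanishes at κ = 1/6, a logarithmic branch point, modulus 1/6.
The radius of convergence is the smallest modulus among the singular points: 1/6.

Radius of convergence at 0: 1/6.
At 1/6: a logarithmic branch point.


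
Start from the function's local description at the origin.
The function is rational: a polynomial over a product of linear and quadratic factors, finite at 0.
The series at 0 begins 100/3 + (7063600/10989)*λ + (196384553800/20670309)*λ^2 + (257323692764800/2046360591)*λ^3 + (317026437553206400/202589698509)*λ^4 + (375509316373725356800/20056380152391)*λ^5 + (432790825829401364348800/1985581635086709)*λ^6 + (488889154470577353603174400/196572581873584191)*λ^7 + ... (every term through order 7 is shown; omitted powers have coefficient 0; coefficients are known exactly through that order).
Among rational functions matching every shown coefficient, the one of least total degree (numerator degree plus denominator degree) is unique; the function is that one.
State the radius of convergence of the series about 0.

No rational of total degree below 6 reproduces all 8 coefficients; solving the [2/4] Pade equations on them gives f(λ) = (-5*λ**2/38 - 21*λ/37 + 3/4)/((λ - 1/10)**2*(λ**2 - λ/11 + 9/4)), whose expansion matches every shown term.
Denominator factor (λ**2 - λ/11 + 9/4): discriminant -1088/121, complex-conjugate roots (1/22) + ((4/11)*sqrt(17))*i and (1/22) - ((4/11)*sqrt(17))*i; poles of order 1, moduli 3/2 and 3/2.
Denominator factor (λ - 1/10)^2: pole of order 2 at 1/10, modulus 1/10.
The radius of convergence is the smallest modulus among the singular points: 1/10.

The radius of convergence is 1/10.


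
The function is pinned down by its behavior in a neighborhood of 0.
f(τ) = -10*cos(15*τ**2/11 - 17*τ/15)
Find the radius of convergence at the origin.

The factor cos(15*τ**2/11 - 17*τ/15) is entire and contributes no finite singular point.
The polynomial part has no poles.
No finite singular points: the Taylor series at 0 converges everywhere.

The radius of convergence is infinite.


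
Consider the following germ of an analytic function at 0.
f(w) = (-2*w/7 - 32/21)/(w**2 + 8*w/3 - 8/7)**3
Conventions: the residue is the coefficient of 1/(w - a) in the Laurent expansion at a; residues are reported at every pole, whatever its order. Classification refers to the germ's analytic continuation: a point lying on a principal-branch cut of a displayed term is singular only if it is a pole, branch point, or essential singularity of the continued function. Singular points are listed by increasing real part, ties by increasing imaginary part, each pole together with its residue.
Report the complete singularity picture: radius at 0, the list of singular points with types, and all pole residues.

Denominator factor (w**2 + 8*w/3 - 8/7)^3: discriminant 736/63, real irrational roots -4/3 + (2/21)*sqrt(322) and -4/3 - (2/21)*sqrt(322); poles of order 3, moduli -4/3 + (2/21)*sqrt(322) and 4/3 + (2/21)*sqrt(322).
The radius of convergence is the smallest modulus among the singular points: -4/3 + (2/21)*sqrt(322).
The factor w**2 + 8*w/3 - 8/7 splits as (w - a)(w - a') with a = -4/3 - (2/21)*sqrt(322), a' = -4/3 + (2/21)*sqrt(322). At the order-3 pole a set g(w) = (w - a)^3*f(w) = [-2*w/7 - 32/21] / (w - a')^3.
Order-3 pole: residue = g''(a)/2; g''(-4/3 - (2/21)*sqrt(322)) = (5103/3114752)*sqrt(322), so the residue is (5103/6229504)*sqrt(322).
The factor w**2 + 8*w/3 - 8/7 splits as (w - a)(w - a') with a = -4/3 + (2/21)*sqrt(322), a' = -4/3 - (2/21)*sqrt(322). At the order-3 pole a set g(w) = (w - a)^3*f(w) = [-2*w/7 - 32/21] / (w - a')^3.
Order-3 pole: residue = g''(a)/2; g''(-4/3 + (2/21)*sqrt(322)) = -(5103/3114752)*sqrt(322), so the residue is -(5103/6229504)*sqrt(322).
List the singular points by increasing real part (a conjugate pair: the negative imaginary part first).

Radius of convergence at 0: -4/3 + (2/21)*sqrt(322).
At -4/3 - (2/21)*sqrt(322): a pole of order 3; residue (5103/6229504)*sqrt(322).
At -4/3 + (2/21)*sqrt(322): a pole of order 3; residue -(5103/6229504)*sqrt(322).


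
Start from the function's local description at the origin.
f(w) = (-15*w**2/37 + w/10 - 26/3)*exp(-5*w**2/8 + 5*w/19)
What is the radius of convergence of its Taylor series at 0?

The factor exp(-5*w**2/8 + 5*w/19) is entire and contributes no finite singular point.
The polynomial part has no poles.
No finite singular points: the Taylor series at 0 converges everywhere.

The radius of convergence is infinite.


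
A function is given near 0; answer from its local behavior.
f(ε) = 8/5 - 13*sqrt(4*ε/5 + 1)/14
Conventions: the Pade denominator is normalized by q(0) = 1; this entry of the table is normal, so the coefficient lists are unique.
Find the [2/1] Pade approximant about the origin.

The Pade approximant has numerator coefficients [47/70, -18/175, -13/175]; denominator coefficients [1, 2/5].

Taylor coefficients needed (expand at 0): a_0 = 47/70, a_1 = -13/35, a_2 = 13/175, a_3 = -26/875.
Write the denominator as Q(ε) = 1 + q1*ε. Requiring Q*f - P = O(ε^4) with deg P <= 2 kills the coefficients of ε^3..ε^3 in Q*f:
  ε^3: a_3 + q1*a_2 = 0, i.e. -26/875 + (13/175)*q1 = 0.
Solving this linear system: q1 = 2/5.
The numerator is Q*f truncated at degree 2: P0 = a_0 = 47/70; P1 = a_1 + q1*a_0 = -18/175; P2 = a_2 + q1*a_1 = -13/175.


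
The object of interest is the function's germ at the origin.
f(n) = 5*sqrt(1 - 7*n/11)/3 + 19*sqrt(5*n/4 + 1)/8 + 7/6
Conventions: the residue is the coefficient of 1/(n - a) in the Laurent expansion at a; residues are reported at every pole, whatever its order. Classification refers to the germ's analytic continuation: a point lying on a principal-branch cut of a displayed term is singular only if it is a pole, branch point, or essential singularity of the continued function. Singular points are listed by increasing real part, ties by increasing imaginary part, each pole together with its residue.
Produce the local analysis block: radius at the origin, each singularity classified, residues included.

Branch term (19/8)*sqrt(1 - n/(-4/5)): its argument vanishes at n = -4/5, a square-root branch point, modulus 4/5.
Branch term (5/3)*sqrt(1 - n/(11/7)): its argument vanishes at n = 11/7, a square-root branch point, modulus 11/7.
The radius of convergence is the smallest modulus among the singular points: 4/5.
List the singular points by increasing real part (a conjugate pair: the negative imaginary part first).

Radius of convergence at 0: 4/5.
At -4/5: an algebraic (square-root) branch point.
At 11/7: an algebraic (square-root) branch point.


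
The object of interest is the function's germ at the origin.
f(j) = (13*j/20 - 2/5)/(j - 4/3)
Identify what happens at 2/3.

Denominator factors: j - 4/3 = -2/3 at j = 2/3 — none vanishes.
So the germ continues analytically to 2/3.

The point is a regular point.


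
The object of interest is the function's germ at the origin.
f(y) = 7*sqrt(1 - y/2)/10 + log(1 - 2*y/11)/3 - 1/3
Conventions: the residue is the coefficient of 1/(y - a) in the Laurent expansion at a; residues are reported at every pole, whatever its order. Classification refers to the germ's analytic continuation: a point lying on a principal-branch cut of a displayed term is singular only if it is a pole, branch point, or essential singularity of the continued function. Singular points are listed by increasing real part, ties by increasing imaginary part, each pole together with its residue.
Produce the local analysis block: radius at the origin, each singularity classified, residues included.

Branch term (1/3)*log(1 - y/(11/2)): its argument vanishes at y = 11/2, a logarithmic branch point, modulus 11/2.
Branch term (7/10)*sqrt(1 - y/(2)): its argument vanishes at y = 2, a square-root branch point, modulus 2.
The radius of convergence is the smallest modulus among the singular points: 2.
List the singular points by increasing real part (a conjugate pair: the negative imaginary part first).

Radius of convergence at 0: 2.
At 2: an algebraic (square-root) branch point.
At 11/2: a logarithmic branch point.


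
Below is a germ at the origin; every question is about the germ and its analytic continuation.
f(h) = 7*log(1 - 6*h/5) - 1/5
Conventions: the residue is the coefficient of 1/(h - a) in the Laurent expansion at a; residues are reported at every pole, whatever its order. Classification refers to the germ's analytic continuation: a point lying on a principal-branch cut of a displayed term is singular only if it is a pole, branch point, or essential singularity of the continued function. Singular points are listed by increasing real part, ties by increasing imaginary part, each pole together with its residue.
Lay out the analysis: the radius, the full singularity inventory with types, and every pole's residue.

Radius of convergence at 0: 5/6.
At 5/6: a logarithmic branch point.

Branch term (7)*log(1 - h/(5/6)): its argument vanishes at h = 5/6, a logarithmic branch point, modulus 5/6.
The radius of convergence is the smallest modulus among the singular points: 5/6.


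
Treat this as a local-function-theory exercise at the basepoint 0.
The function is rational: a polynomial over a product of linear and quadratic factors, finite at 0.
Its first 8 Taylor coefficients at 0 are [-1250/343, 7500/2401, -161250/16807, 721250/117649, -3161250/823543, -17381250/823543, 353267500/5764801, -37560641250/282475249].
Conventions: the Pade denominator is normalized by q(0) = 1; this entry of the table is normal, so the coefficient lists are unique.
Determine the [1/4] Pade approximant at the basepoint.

The Pade approximant has numerator coefficients [-1250/343, -3125/2744]; denominator coefficients [1, 131/112, -639/392, -15335/5488, 15425/5488].

Taylor coefficients needed (read off): a_0 = -1250/343, a_1 = 7500/2401, a_2 = -161250/16807, a_3 = 721250/117649, a_4 = -3161250/823543, a_5 = -17381250/823543.
Write the denominator as Q(z) = 1 + q1*z + q2*z^2 + q3*z^3 + q4*z^4. Requiring Q*f - P = O(z^6) with deg P <= 1 kills the coefficients of z^2..z^5 in Q*f:
  z^2: a_2 + q1*a_1 + q2*a_0 = 0, i.e. -161250/16807 + (7500/2401)*q1 + (-1250/343)*q2 = 0.
  z^3: a_3 + q1*a_2 + q2*a_1 + q3*a_0 = 0, i.e. 721250/117649 + (-161250/16807)*q1 + (7500/2401)*q2 + (-1250/343)*q3 = 0.
  z^4: a_4 + q1*a_3 + q2*a_2 + q3*a_1 + q4*a_0 = 0, i.e. -3161250/823543 + (721250/117649)*q1 + (-161250/16807)*q2 + (7500/2401)*q3 + (-1250/343)*q4 = 0.
  z^5: a_5 + q1*a_4 + q2*a_3 + q3*a_2 + q4*a_1 = 0, i.e. -17381250/823543 + (-3161250/823543)*q1 + (721250/117649)*q2 + (-161250/16807)*q3 + (7500/2401)*q4 = 0.
Solving this linear system: q1 = 131/112, q2 = -639/392, q3 = -15335/5488, q4 = 15425/5488.
The numerator is Q*f truncated at degree 1: P0 = a_0 = -1250/343; P1 = a_1 + q1*a_0 = -3125/2744.


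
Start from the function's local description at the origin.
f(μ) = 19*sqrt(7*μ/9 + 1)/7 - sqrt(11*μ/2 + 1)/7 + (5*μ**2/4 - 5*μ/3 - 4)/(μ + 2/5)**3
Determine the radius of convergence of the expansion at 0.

The radius of convergence is 2/11.

Denominator factor (μ + 2/5)^3: pole of order 3 at -2/5, modulus 2/5.
Branch term (-1/7)*sqrt(1 - μ/(-2/11)): its argument vanishes at μ = -2/11, a square-root branch point, modulus 2/11.
Branch term (19/7)*sqrt(1 - μ/(-9/7)): its argument vanishes at μ = -9/7, a square-root branch point, modulus 9/7.
The radius of convergence is the smallest modulus among the singular points: 2/11.


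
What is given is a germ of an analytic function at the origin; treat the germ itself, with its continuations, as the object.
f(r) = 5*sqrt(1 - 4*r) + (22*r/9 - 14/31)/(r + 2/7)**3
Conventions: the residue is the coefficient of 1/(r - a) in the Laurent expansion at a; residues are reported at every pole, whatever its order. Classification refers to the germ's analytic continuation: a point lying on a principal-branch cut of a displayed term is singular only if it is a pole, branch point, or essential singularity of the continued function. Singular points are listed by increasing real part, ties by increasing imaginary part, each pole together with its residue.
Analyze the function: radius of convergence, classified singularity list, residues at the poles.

Denominator factor (r + 2/7)^3: pole of order 3 at -2/7, modulus 2/7.
Branch term (5)*sqrt(1 - r/(1/4)): its argument vanishes at r = 1/4, a square-root branch point, modulus 1/4.
The radius of convergence is the smallest modulus among the singular points: 1/4.
The branch term is analytic at -2/7 and contributes nothing to the residue; only the rational part matters.
At the order-3 pole -2/7 set g(r) = (r - (-2/7))^3*(rational part) = 22*r/9 - 14/31.
Order-3 pole: residue = g''(a)/2; g''(-2/7) = 0, so the residue is 0.
List the singular points by increasing real part (a conjugate pair: the negative imaginary part first).

Radius of convergence at 0: 1/4.
At -2/7: a pole of order 3; residue 0.
At 1/4: an algebraic (square-root) branch point.


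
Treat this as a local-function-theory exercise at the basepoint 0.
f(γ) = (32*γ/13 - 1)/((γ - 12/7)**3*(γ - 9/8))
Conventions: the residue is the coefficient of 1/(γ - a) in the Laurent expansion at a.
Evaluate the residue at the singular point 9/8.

The residue is -4039168/467181.

At the order-1 pole 9/8 set g(γ) = (γ - (9/8))*f(γ) = (32*γ/13 - 1)/(γ - 12/7)**3.
Simple pole: residue = g(a) at a = 9/8, which is -4039168/467181.


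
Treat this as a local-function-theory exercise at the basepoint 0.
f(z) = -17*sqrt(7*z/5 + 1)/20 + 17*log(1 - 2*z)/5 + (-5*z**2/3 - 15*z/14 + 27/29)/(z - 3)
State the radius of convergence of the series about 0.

Denominator factor (z - 3): pole of order 1 at 3, modulus 3.
Branch term (-17/20)*sqrt(1 - z/(-5/7)): its argument vanishes at z = -5/7, a square-root branch point, modulus 5/7.
Branch term (17/5)*log(1 - z/(1/2)): its argument vanishes at z = 1/2, a logarithmic branch point, modulus 1/2.
The radius of convergence is the smallest modulus among the singular points: 1/2.

The radius of convergence is 1/2.


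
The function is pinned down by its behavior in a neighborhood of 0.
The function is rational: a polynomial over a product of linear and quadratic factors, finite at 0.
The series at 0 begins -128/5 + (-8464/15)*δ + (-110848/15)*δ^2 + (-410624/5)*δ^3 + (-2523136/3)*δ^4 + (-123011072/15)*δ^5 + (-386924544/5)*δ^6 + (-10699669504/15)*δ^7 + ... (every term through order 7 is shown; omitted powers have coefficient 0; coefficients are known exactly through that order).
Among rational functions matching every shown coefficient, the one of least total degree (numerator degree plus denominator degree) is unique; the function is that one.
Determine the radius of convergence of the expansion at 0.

No rational of total degree below 3 reproduces all 8 coefficients; solving the [1/2] Pade equations on them gives f(δ) = (-29*δ/12 - 2/5)/(δ - 1/8)**2, whose expansion matches every shown term.
Denominator factor (δ - 1/8)^2: pole of order 2 at 1/8, modulus 1/8.
The radius of convergence is the smallest modulus among the singular points: 1/8.

The radius of convergence is 1/8.


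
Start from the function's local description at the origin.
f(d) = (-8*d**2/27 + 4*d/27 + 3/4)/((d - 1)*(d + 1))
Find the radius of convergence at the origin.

The radius of convergence is 1.

Denominator factor (d + 1): pole of order 1 at -1, modulus 1.
Denominator factor (d - 1): pole of order 1 at 1, modulus 1.
The radius of convergence is the smallest modulus among the singular points: 1.


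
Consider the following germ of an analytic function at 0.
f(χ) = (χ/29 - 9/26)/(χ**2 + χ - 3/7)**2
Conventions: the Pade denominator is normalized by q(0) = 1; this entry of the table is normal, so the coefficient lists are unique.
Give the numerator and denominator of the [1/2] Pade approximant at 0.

The Pade approximant has numerator coefficients [-49/26, 4757205376/74615463]; denominator coefficients [1, -2533160/65973, 30642913/197919].

Taylor coefficients needed (expand at 0): a_0 = -49/26, a_1 = -29204/3393, a_2 = -787871/20358, a_3 = -1561336/10179.
Write the denominator as Q(χ) = 1 + q1*χ + q2*χ^2. Requiring Q*f - P = O(χ^4) with deg P <= 1 kills the coefficients of χ^2..χ^3 in Q*f:
  χ^2: a_2 + q1*a_1 + q2*a_0 = 0, i.e. -787871/20358 + (-29204/3393)*q1 + (-49/26)*q2 = 0.
  χ^3: a_3 + q1*a_2 + q2*a_1 = 0, i.e. -1561336/10179 + (-787871/20358)*q1 + (-29204/3393)*q2 = 0.
Solving this linear system: q1 = -2533160/65973, q2 = 30642913/197919.
The numerator is Q*f truncated at degree 1: P0 = a_0 = -49/26; P1 = a_1 + q1*a_0 = 4757205376/74615463.


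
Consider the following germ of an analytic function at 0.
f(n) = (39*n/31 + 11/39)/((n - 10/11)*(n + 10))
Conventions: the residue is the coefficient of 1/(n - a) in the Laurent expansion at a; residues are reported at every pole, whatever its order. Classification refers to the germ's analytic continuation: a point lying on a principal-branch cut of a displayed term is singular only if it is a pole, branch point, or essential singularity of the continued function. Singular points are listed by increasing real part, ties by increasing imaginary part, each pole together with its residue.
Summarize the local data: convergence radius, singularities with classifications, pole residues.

Radius of convergence at 0: 10/11.
At -10: a pole of order 1; residue 163559/145080.
At 10/11: a pole of order 1; residue 18961/145080.

Denominator factor (n - 10/11): pole of order 1 at 10/11, modulus 10/11.
Denominator factor (n + 10): pole of order 1 at -10, modulus 10.
The radius of convergence is the smallest modulus among the singular points: 10/11.
At the order-1 pole -10 set g(n) = (n - (-10))*f(n) = (39*n/31 + 11/39)/(n - 10/11).
Simple pole: residue = g(a) at a = -10, which is 163559/145080.
At the order-1 pole 10/11 set g(n) = (n - (10/11))*f(n) = (39*n/31 + 11/39)/(n + 10).
Simple pole: residue = g(a) at a = 10/11, which is 18961/145080.
List the singular points by increasing real part (a conjugate pair: the negative imaginary part first).


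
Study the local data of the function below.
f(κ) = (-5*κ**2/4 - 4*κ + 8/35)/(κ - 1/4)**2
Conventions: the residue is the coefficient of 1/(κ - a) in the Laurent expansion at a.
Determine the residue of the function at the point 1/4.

At the order-2 pole 1/4 set g(κ) = (κ - (1/4))^2*f(κ) = -5*κ**2/4 - 4*κ + 8/35.
Order-2 pole: residue = g'(a); g'(1/4) = -37/8, so the residue is -37/8.

The residue is -37/8.


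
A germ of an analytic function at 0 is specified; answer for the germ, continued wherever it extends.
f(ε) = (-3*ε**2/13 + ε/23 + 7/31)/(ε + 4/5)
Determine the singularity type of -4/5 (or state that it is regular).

The denominator factor ε + 4/5 vanishes at -4/5 and appears to the power 1; the numerator there equals 10041/231725, nonzero, and no other factor vanishes.
Hence a pole whose order is the multiplicity, 1.

The point is a pole of order 1.


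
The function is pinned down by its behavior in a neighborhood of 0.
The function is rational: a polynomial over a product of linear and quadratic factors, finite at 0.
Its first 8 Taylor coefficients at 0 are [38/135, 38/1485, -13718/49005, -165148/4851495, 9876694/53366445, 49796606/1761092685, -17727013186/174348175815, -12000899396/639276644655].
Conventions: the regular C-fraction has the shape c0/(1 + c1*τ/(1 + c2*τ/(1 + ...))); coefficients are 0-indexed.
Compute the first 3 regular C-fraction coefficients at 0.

The regular C-fraction coefficients are [38/135, -1/11, 364/33].

Taylor coefficients (read off): a_0 = 38/135, a_1 = 38/1485, a_2 = -13718/49005.
c0 = a_0 = 38/135. Peel one level at a time: if S = 1 + c*τ/S' with S'(0) = 1, then c is the τ-coefficient of S and S' = c*τ/(S - 1).
S_1 = c0/f = 1 + (-1/11)*τ + (364/363)*τ^2 + ...; c1 = -1/11.
S_2 = c1*τ/(S_1 - 1) = 1 + (364/33)*τ + ...; c2 = 364/33.


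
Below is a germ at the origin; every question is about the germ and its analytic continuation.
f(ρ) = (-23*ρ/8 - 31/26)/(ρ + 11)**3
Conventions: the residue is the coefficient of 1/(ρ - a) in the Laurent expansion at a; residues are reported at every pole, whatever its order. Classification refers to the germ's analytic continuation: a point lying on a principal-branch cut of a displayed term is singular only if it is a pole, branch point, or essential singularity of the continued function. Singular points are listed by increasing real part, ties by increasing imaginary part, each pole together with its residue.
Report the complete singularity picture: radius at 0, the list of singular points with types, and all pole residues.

Denominator factor (ρ + 11)^3: pole of order 3 at -11, modulus 11.
The radius of convergence is the smallest modulus among the singular points: 11.
At the order-3 pole -11 set g(ρ) = (ρ - (-11))^3*f(ρ) = -23*ρ/8 - 31/26.
Order-3 pole: residue = g''(a)/2; g''(-11) = 0, so the residue is 0.

Radius of convergence at 0: 11.
At -11: a pole of order 3; residue 0.


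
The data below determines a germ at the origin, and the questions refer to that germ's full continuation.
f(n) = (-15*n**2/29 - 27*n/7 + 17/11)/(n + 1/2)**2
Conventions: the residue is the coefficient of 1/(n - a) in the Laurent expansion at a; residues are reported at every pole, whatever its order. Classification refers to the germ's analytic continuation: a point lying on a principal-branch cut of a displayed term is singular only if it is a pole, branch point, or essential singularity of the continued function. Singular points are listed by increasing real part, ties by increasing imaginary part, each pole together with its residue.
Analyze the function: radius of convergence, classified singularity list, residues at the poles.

Denominator factor (n + 1/2)^2: pole of order 2 at -1/2, modulus 1/2.
The radius of convergence is the smallest modulus among the singular points: 1/2.
At the order-2 pole -1/2 set g(n) = (n - (-1/2))^2*f(n) = -15*n**2/29 - 27*n/7 + 17/11.
Order-2 pole: residue = g'(a); g'(-1/2) = -678/203, so the residue is -678/203.

Radius of convergence at 0: 1/2.
At -1/2: a pole of order 2; residue -678/203.


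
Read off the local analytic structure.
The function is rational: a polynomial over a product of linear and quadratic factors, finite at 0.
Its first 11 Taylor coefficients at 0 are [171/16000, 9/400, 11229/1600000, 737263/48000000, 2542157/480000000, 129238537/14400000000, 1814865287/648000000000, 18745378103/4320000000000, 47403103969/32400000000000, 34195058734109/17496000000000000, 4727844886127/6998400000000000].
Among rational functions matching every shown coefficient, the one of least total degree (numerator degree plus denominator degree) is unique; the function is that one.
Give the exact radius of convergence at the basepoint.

The radius of convergence is -1/18 + (1/18)*sqrt(1081).

No rational of total degree below 9 reproduces all 11 coefficients; solving the [1/8] Pade equations on them gives f(δ) = (-10*δ/3 - 19/12)/((δ**2 + δ/9 - 10/3)**3*(δ**2 + 2*δ/5 + 4)), whose expansion matches every shown term.
Denominator factor (δ**2 + 2*δ/5 + 4): discriminant -396/25, complex-conjugate roots (-1/5) + ((3/5)*sqrt(11))*i and (-1/5) - ((3/5)*sqrt(11))*i; poles of order 1, moduli 2 and 2.
Denominator factor (δ**2 + δ/9 - 10/3)^3: discriminant 1081/81, real irrational roots -1/18 + (1/18)*sqrt(1081) and -1/18 - (1/18)*sqrt(1081); poles of order 3, moduli -1/18 + (1/18)*sqrt(1081) and 1/18 + (1/18)*sqrt(1081).
The radius of convergence is the smallest modulus among the singular points: -1/18 + (1/18)*sqrt(1081).
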